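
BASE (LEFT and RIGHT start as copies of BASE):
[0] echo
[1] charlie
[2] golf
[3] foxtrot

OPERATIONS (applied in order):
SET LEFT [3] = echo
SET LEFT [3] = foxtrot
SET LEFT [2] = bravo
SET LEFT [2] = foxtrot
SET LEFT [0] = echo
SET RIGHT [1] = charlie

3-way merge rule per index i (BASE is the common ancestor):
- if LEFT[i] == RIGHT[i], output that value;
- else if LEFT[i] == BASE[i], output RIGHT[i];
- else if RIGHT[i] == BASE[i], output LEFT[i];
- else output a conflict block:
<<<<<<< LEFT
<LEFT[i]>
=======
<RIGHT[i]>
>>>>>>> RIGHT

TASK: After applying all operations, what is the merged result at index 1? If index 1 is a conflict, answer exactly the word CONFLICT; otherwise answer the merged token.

Answer: charlie

Derivation:
Final LEFT:  [echo, charlie, foxtrot, foxtrot]
Final RIGHT: [echo, charlie, golf, foxtrot]
i=0: L=echo R=echo -> agree -> echo
i=1: L=charlie R=charlie -> agree -> charlie
i=2: L=foxtrot, R=golf=BASE -> take LEFT -> foxtrot
i=3: L=foxtrot R=foxtrot -> agree -> foxtrot
Index 1 -> charlie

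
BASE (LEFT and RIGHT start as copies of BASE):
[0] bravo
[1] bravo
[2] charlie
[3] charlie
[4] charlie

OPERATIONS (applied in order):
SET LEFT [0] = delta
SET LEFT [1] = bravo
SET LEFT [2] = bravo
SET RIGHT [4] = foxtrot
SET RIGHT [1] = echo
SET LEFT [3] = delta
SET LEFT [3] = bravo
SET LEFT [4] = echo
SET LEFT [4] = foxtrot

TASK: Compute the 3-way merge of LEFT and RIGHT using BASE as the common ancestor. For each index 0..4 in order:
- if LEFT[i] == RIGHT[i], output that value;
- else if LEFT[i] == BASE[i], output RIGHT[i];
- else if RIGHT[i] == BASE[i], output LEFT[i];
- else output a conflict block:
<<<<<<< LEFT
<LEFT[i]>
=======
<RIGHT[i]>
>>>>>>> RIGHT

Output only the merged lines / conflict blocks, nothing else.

Final LEFT:  [delta, bravo, bravo, bravo, foxtrot]
Final RIGHT: [bravo, echo, charlie, charlie, foxtrot]
i=0: L=delta, R=bravo=BASE -> take LEFT -> delta
i=1: L=bravo=BASE, R=echo -> take RIGHT -> echo
i=2: L=bravo, R=charlie=BASE -> take LEFT -> bravo
i=3: L=bravo, R=charlie=BASE -> take LEFT -> bravo
i=4: L=foxtrot R=foxtrot -> agree -> foxtrot

Answer: delta
echo
bravo
bravo
foxtrot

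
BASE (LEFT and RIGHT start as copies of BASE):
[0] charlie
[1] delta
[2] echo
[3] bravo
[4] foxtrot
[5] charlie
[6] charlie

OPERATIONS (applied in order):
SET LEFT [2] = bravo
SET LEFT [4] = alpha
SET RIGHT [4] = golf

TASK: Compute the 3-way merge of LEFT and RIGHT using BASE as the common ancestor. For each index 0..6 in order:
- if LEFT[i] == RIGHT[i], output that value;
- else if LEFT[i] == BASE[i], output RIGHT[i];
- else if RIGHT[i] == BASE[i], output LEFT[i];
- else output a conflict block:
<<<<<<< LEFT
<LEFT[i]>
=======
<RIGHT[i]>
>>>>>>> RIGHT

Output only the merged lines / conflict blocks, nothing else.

Final LEFT:  [charlie, delta, bravo, bravo, alpha, charlie, charlie]
Final RIGHT: [charlie, delta, echo, bravo, golf, charlie, charlie]
i=0: L=charlie R=charlie -> agree -> charlie
i=1: L=delta R=delta -> agree -> delta
i=2: L=bravo, R=echo=BASE -> take LEFT -> bravo
i=3: L=bravo R=bravo -> agree -> bravo
i=4: BASE=foxtrot L=alpha R=golf all differ -> CONFLICT
i=5: L=charlie R=charlie -> agree -> charlie
i=6: L=charlie R=charlie -> agree -> charlie

Answer: charlie
delta
bravo
bravo
<<<<<<< LEFT
alpha
=======
golf
>>>>>>> RIGHT
charlie
charlie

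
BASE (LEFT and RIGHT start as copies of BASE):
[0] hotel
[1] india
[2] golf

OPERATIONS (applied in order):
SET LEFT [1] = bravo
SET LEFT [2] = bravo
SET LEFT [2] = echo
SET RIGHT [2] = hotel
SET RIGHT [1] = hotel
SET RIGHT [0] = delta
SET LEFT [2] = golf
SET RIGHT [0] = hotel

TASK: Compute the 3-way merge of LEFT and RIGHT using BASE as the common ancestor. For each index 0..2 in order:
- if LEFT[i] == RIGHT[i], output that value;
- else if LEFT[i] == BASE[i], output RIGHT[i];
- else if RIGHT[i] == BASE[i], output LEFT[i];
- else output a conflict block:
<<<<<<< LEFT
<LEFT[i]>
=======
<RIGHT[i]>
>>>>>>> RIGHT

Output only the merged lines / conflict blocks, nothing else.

Final LEFT:  [hotel, bravo, golf]
Final RIGHT: [hotel, hotel, hotel]
i=0: L=hotel R=hotel -> agree -> hotel
i=1: BASE=india L=bravo R=hotel all differ -> CONFLICT
i=2: L=golf=BASE, R=hotel -> take RIGHT -> hotel

Answer: hotel
<<<<<<< LEFT
bravo
=======
hotel
>>>>>>> RIGHT
hotel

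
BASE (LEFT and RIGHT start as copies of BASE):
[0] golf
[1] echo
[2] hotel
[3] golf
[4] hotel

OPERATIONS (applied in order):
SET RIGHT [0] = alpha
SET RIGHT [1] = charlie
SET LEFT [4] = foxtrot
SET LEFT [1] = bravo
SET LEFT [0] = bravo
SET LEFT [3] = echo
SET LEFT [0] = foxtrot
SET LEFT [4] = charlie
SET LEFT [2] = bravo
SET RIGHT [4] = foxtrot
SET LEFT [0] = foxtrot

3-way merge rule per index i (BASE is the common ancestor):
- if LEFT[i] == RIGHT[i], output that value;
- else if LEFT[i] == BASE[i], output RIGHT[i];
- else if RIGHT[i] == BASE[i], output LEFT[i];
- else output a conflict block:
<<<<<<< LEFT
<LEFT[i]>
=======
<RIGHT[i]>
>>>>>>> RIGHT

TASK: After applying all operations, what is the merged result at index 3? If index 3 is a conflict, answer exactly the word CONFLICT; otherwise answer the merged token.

Final LEFT:  [foxtrot, bravo, bravo, echo, charlie]
Final RIGHT: [alpha, charlie, hotel, golf, foxtrot]
i=0: BASE=golf L=foxtrot R=alpha all differ -> CONFLICT
i=1: BASE=echo L=bravo R=charlie all differ -> CONFLICT
i=2: L=bravo, R=hotel=BASE -> take LEFT -> bravo
i=3: L=echo, R=golf=BASE -> take LEFT -> echo
i=4: BASE=hotel L=charlie R=foxtrot all differ -> CONFLICT
Index 3 -> echo

Answer: echo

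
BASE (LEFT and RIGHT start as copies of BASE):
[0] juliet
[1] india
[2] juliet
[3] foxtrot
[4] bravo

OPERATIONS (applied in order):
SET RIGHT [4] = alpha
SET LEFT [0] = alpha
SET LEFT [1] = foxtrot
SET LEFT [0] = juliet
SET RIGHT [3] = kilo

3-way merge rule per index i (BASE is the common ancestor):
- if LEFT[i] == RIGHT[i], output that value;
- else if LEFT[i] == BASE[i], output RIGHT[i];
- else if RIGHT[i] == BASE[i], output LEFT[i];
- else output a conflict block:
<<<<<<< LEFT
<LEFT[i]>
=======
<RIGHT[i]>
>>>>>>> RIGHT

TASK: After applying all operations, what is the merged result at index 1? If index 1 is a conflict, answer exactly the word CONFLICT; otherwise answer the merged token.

Final LEFT:  [juliet, foxtrot, juliet, foxtrot, bravo]
Final RIGHT: [juliet, india, juliet, kilo, alpha]
i=0: L=juliet R=juliet -> agree -> juliet
i=1: L=foxtrot, R=india=BASE -> take LEFT -> foxtrot
i=2: L=juliet R=juliet -> agree -> juliet
i=3: L=foxtrot=BASE, R=kilo -> take RIGHT -> kilo
i=4: L=bravo=BASE, R=alpha -> take RIGHT -> alpha
Index 1 -> foxtrot

Answer: foxtrot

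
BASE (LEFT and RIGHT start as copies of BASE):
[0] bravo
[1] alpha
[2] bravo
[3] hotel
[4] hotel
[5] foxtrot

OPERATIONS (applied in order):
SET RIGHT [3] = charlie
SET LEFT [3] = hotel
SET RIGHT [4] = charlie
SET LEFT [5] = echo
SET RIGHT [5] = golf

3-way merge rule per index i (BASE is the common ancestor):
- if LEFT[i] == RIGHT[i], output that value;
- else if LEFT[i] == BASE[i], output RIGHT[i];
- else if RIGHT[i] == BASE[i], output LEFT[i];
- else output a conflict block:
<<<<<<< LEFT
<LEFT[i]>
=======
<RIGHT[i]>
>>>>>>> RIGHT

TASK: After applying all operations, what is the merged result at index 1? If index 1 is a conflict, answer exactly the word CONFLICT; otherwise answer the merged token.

Final LEFT:  [bravo, alpha, bravo, hotel, hotel, echo]
Final RIGHT: [bravo, alpha, bravo, charlie, charlie, golf]
i=0: L=bravo R=bravo -> agree -> bravo
i=1: L=alpha R=alpha -> agree -> alpha
i=2: L=bravo R=bravo -> agree -> bravo
i=3: L=hotel=BASE, R=charlie -> take RIGHT -> charlie
i=4: L=hotel=BASE, R=charlie -> take RIGHT -> charlie
i=5: BASE=foxtrot L=echo R=golf all differ -> CONFLICT
Index 1 -> alpha

Answer: alpha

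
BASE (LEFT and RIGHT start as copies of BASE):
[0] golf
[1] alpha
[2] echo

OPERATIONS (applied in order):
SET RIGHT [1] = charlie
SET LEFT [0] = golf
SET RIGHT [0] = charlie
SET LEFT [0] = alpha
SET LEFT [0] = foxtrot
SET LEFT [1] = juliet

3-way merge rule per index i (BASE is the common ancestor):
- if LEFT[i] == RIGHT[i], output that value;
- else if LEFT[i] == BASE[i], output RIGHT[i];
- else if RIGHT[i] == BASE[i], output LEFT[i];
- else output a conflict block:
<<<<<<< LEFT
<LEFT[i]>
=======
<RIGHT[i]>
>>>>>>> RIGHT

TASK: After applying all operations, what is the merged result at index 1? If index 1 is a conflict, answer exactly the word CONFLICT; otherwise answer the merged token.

Final LEFT:  [foxtrot, juliet, echo]
Final RIGHT: [charlie, charlie, echo]
i=0: BASE=golf L=foxtrot R=charlie all differ -> CONFLICT
i=1: BASE=alpha L=juliet R=charlie all differ -> CONFLICT
i=2: L=echo R=echo -> agree -> echo
Index 1 -> CONFLICT

Answer: CONFLICT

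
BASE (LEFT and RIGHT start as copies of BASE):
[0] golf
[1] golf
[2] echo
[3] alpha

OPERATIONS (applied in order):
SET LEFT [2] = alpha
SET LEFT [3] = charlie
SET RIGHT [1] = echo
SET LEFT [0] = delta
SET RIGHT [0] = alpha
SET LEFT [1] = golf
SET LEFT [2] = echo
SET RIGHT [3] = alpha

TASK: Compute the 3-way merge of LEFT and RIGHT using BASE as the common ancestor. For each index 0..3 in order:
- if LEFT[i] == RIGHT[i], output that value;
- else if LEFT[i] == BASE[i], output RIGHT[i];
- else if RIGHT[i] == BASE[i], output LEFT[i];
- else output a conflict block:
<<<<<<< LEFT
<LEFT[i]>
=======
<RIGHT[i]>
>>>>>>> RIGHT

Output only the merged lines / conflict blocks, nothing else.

Answer: <<<<<<< LEFT
delta
=======
alpha
>>>>>>> RIGHT
echo
echo
charlie

Derivation:
Final LEFT:  [delta, golf, echo, charlie]
Final RIGHT: [alpha, echo, echo, alpha]
i=0: BASE=golf L=delta R=alpha all differ -> CONFLICT
i=1: L=golf=BASE, R=echo -> take RIGHT -> echo
i=2: L=echo R=echo -> agree -> echo
i=3: L=charlie, R=alpha=BASE -> take LEFT -> charlie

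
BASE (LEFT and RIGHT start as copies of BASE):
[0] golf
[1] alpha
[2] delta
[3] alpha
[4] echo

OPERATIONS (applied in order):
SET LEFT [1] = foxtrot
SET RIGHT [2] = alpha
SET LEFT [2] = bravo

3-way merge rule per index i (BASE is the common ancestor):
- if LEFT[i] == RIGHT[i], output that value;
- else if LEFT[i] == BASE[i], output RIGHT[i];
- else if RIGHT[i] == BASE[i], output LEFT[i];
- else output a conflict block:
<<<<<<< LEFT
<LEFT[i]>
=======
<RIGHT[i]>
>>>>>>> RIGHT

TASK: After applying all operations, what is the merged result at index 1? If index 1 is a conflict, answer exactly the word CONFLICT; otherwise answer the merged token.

Answer: foxtrot

Derivation:
Final LEFT:  [golf, foxtrot, bravo, alpha, echo]
Final RIGHT: [golf, alpha, alpha, alpha, echo]
i=0: L=golf R=golf -> agree -> golf
i=1: L=foxtrot, R=alpha=BASE -> take LEFT -> foxtrot
i=2: BASE=delta L=bravo R=alpha all differ -> CONFLICT
i=3: L=alpha R=alpha -> agree -> alpha
i=4: L=echo R=echo -> agree -> echo
Index 1 -> foxtrot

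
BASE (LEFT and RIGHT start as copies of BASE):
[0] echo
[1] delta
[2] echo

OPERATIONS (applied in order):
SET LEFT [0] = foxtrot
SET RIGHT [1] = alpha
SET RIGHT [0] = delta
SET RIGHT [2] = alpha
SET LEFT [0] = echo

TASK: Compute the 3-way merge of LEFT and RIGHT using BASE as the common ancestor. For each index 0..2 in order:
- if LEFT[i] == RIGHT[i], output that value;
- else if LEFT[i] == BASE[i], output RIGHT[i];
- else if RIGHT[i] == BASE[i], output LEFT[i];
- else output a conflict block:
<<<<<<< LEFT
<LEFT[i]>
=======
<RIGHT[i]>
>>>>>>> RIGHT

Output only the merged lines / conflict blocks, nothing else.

Answer: delta
alpha
alpha

Derivation:
Final LEFT:  [echo, delta, echo]
Final RIGHT: [delta, alpha, alpha]
i=0: L=echo=BASE, R=delta -> take RIGHT -> delta
i=1: L=delta=BASE, R=alpha -> take RIGHT -> alpha
i=2: L=echo=BASE, R=alpha -> take RIGHT -> alpha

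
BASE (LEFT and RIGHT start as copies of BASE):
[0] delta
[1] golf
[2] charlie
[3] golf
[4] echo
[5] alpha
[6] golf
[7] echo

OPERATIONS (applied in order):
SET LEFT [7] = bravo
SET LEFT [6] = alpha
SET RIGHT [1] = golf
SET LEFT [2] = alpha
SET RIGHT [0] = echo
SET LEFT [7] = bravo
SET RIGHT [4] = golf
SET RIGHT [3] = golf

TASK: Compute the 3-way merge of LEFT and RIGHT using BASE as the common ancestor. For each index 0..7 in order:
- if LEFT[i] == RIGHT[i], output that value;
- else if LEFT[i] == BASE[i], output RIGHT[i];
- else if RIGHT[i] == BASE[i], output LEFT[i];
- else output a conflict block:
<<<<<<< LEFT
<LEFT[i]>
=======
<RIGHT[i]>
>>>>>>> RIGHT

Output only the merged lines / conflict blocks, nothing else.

Final LEFT:  [delta, golf, alpha, golf, echo, alpha, alpha, bravo]
Final RIGHT: [echo, golf, charlie, golf, golf, alpha, golf, echo]
i=0: L=delta=BASE, R=echo -> take RIGHT -> echo
i=1: L=golf R=golf -> agree -> golf
i=2: L=alpha, R=charlie=BASE -> take LEFT -> alpha
i=3: L=golf R=golf -> agree -> golf
i=4: L=echo=BASE, R=golf -> take RIGHT -> golf
i=5: L=alpha R=alpha -> agree -> alpha
i=6: L=alpha, R=golf=BASE -> take LEFT -> alpha
i=7: L=bravo, R=echo=BASE -> take LEFT -> bravo

Answer: echo
golf
alpha
golf
golf
alpha
alpha
bravo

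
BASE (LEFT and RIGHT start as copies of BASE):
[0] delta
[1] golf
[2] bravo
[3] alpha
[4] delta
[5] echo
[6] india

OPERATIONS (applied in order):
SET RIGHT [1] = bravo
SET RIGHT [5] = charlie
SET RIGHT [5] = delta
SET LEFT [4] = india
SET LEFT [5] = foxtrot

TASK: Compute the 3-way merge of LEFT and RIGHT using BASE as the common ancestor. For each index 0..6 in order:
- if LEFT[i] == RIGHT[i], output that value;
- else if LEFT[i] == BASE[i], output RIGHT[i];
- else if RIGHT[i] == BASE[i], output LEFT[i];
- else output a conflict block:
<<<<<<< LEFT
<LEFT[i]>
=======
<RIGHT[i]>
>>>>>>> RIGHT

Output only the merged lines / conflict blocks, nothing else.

Final LEFT:  [delta, golf, bravo, alpha, india, foxtrot, india]
Final RIGHT: [delta, bravo, bravo, alpha, delta, delta, india]
i=0: L=delta R=delta -> agree -> delta
i=1: L=golf=BASE, R=bravo -> take RIGHT -> bravo
i=2: L=bravo R=bravo -> agree -> bravo
i=3: L=alpha R=alpha -> agree -> alpha
i=4: L=india, R=delta=BASE -> take LEFT -> india
i=5: BASE=echo L=foxtrot R=delta all differ -> CONFLICT
i=6: L=india R=india -> agree -> india

Answer: delta
bravo
bravo
alpha
india
<<<<<<< LEFT
foxtrot
=======
delta
>>>>>>> RIGHT
india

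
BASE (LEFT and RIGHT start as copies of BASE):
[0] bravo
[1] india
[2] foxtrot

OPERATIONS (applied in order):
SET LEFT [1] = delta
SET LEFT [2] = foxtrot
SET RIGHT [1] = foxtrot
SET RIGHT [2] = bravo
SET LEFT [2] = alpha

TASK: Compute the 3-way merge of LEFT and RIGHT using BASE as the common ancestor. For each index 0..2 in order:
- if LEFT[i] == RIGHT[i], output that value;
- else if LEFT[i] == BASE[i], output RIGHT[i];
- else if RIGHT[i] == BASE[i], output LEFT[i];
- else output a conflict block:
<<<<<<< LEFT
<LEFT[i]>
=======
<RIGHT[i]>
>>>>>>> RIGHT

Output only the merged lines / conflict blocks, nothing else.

Final LEFT:  [bravo, delta, alpha]
Final RIGHT: [bravo, foxtrot, bravo]
i=0: L=bravo R=bravo -> agree -> bravo
i=1: BASE=india L=delta R=foxtrot all differ -> CONFLICT
i=2: BASE=foxtrot L=alpha R=bravo all differ -> CONFLICT

Answer: bravo
<<<<<<< LEFT
delta
=======
foxtrot
>>>>>>> RIGHT
<<<<<<< LEFT
alpha
=======
bravo
>>>>>>> RIGHT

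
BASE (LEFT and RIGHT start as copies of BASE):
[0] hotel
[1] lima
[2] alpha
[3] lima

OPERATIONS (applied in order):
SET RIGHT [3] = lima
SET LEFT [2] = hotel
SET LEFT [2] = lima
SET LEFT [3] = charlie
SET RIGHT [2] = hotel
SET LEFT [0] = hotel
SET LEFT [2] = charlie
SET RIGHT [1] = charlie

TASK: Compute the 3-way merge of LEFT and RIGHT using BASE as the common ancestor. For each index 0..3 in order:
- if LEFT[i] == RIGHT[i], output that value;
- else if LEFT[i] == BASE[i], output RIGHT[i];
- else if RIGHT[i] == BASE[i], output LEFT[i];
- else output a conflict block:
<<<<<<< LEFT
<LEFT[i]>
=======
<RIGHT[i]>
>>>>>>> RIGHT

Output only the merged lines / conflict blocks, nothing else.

Final LEFT:  [hotel, lima, charlie, charlie]
Final RIGHT: [hotel, charlie, hotel, lima]
i=0: L=hotel R=hotel -> agree -> hotel
i=1: L=lima=BASE, R=charlie -> take RIGHT -> charlie
i=2: BASE=alpha L=charlie R=hotel all differ -> CONFLICT
i=3: L=charlie, R=lima=BASE -> take LEFT -> charlie

Answer: hotel
charlie
<<<<<<< LEFT
charlie
=======
hotel
>>>>>>> RIGHT
charlie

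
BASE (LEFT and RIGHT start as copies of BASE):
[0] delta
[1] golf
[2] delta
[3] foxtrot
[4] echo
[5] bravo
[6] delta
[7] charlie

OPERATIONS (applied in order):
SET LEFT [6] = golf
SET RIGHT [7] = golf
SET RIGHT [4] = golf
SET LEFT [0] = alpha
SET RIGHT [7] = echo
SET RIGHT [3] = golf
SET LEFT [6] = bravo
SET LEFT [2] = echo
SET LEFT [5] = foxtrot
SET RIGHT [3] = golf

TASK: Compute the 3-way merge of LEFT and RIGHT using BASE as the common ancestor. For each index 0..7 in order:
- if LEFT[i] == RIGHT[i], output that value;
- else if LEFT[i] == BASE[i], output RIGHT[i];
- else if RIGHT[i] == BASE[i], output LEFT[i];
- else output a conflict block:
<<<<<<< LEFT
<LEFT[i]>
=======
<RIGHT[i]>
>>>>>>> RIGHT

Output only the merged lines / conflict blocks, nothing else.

Final LEFT:  [alpha, golf, echo, foxtrot, echo, foxtrot, bravo, charlie]
Final RIGHT: [delta, golf, delta, golf, golf, bravo, delta, echo]
i=0: L=alpha, R=delta=BASE -> take LEFT -> alpha
i=1: L=golf R=golf -> agree -> golf
i=2: L=echo, R=delta=BASE -> take LEFT -> echo
i=3: L=foxtrot=BASE, R=golf -> take RIGHT -> golf
i=4: L=echo=BASE, R=golf -> take RIGHT -> golf
i=5: L=foxtrot, R=bravo=BASE -> take LEFT -> foxtrot
i=6: L=bravo, R=delta=BASE -> take LEFT -> bravo
i=7: L=charlie=BASE, R=echo -> take RIGHT -> echo

Answer: alpha
golf
echo
golf
golf
foxtrot
bravo
echo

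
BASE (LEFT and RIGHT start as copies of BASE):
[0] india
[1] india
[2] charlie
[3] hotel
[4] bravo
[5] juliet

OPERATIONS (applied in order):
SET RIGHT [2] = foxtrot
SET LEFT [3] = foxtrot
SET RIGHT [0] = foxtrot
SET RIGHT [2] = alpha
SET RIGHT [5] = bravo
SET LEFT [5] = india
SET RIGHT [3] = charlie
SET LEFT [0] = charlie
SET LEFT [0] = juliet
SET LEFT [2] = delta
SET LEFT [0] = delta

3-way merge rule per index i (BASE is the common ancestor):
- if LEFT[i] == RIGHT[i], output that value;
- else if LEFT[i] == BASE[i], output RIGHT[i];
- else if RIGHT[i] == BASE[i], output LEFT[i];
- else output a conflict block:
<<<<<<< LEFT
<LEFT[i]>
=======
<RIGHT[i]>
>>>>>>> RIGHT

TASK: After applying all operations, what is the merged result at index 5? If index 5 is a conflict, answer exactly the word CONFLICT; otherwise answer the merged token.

Final LEFT:  [delta, india, delta, foxtrot, bravo, india]
Final RIGHT: [foxtrot, india, alpha, charlie, bravo, bravo]
i=0: BASE=india L=delta R=foxtrot all differ -> CONFLICT
i=1: L=india R=india -> agree -> india
i=2: BASE=charlie L=delta R=alpha all differ -> CONFLICT
i=3: BASE=hotel L=foxtrot R=charlie all differ -> CONFLICT
i=4: L=bravo R=bravo -> agree -> bravo
i=5: BASE=juliet L=india R=bravo all differ -> CONFLICT
Index 5 -> CONFLICT

Answer: CONFLICT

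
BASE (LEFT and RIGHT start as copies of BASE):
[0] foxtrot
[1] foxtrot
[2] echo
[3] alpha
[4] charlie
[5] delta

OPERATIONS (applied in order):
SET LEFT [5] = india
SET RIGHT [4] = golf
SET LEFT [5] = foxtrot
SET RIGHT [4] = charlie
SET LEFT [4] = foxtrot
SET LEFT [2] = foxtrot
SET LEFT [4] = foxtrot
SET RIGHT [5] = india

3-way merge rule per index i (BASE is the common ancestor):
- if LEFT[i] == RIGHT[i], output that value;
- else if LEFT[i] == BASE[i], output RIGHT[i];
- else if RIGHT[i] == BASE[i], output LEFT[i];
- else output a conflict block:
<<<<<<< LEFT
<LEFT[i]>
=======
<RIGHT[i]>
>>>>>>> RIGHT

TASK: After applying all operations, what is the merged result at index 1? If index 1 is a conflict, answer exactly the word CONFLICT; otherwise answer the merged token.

Answer: foxtrot

Derivation:
Final LEFT:  [foxtrot, foxtrot, foxtrot, alpha, foxtrot, foxtrot]
Final RIGHT: [foxtrot, foxtrot, echo, alpha, charlie, india]
i=0: L=foxtrot R=foxtrot -> agree -> foxtrot
i=1: L=foxtrot R=foxtrot -> agree -> foxtrot
i=2: L=foxtrot, R=echo=BASE -> take LEFT -> foxtrot
i=3: L=alpha R=alpha -> agree -> alpha
i=4: L=foxtrot, R=charlie=BASE -> take LEFT -> foxtrot
i=5: BASE=delta L=foxtrot R=india all differ -> CONFLICT
Index 1 -> foxtrot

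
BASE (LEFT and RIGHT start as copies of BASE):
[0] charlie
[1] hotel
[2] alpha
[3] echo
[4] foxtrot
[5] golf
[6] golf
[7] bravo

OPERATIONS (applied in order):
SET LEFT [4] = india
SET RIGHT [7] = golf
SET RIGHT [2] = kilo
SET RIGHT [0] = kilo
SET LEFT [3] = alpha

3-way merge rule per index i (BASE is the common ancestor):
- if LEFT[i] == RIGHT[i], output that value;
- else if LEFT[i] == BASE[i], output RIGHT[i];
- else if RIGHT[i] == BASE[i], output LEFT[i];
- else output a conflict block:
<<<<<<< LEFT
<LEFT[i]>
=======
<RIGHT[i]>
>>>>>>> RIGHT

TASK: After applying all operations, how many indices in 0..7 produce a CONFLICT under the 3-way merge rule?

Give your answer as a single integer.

Final LEFT:  [charlie, hotel, alpha, alpha, india, golf, golf, bravo]
Final RIGHT: [kilo, hotel, kilo, echo, foxtrot, golf, golf, golf]
i=0: L=charlie=BASE, R=kilo -> take RIGHT -> kilo
i=1: L=hotel R=hotel -> agree -> hotel
i=2: L=alpha=BASE, R=kilo -> take RIGHT -> kilo
i=3: L=alpha, R=echo=BASE -> take LEFT -> alpha
i=4: L=india, R=foxtrot=BASE -> take LEFT -> india
i=5: L=golf R=golf -> agree -> golf
i=6: L=golf R=golf -> agree -> golf
i=7: L=bravo=BASE, R=golf -> take RIGHT -> golf
Conflict count: 0

Answer: 0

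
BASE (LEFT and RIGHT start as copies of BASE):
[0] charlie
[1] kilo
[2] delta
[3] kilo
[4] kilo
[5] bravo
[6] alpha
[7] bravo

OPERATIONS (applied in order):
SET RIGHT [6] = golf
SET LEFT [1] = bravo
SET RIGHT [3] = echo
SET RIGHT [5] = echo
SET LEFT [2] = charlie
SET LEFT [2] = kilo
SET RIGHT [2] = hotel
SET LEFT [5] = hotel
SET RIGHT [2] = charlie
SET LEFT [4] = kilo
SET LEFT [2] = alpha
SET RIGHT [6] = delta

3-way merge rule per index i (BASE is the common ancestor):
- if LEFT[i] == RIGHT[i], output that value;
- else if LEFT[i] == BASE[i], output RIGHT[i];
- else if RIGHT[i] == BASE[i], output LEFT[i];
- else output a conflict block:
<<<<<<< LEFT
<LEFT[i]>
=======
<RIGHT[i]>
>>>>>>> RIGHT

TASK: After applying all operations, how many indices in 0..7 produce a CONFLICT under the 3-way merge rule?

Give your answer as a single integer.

Answer: 2

Derivation:
Final LEFT:  [charlie, bravo, alpha, kilo, kilo, hotel, alpha, bravo]
Final RIGHT: [charlie, kilo, charlie, echo, kilo, echo, delta, bravo]
i=0: L=charlie R=charlie -> agree -> charlie
i=1: L=bravo, R=kilo=BASE -> take LEFT -> bravo
i=2: BASE=delta L=alpha R=charlie all differ -> CONFLICT
i=3: L=kilo=BASE, R=echo -> take RIGHT -> echo
i=4: L=kilo R=kilo -> agree -> kilo
i=5: BASE=bravo L=hotel R=echo all differ -> CONFLICT
i=6: L=alpha=BASE, R=delta -> take RIGHT -> delta
i=7: L=bravo R=bravo -> agree -> bravo
Conflict count: 2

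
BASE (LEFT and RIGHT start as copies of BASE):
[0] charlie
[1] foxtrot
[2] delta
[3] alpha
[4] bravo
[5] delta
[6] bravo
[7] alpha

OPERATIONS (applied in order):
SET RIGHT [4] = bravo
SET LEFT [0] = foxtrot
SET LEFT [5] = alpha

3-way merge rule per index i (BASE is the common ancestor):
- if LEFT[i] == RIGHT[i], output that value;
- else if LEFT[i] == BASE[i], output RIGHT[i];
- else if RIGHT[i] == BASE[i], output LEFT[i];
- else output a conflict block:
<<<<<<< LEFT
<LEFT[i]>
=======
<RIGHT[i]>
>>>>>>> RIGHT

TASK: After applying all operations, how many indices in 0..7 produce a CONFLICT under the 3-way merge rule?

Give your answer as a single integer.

Final LEFT:  [foxtrot, foxtrot, delta, alpha, bravo, alpha, bravo, alpha]
Final RIGHT: [charlie, foxtrot, delta, alpha, bravo, delta, bravo, alpha]
i=0: L=foxtrot, R=charlie=BASE -> take LEFT -> foxtrot
i=1: L=foxtrot R=foxtrot -> agree -> foxtrot
i=2: L=delta R=delta -> agree -> delta
i=3: L=alpha R=alpha -> agree -> alpha
i=4: L=bravo R=bravo -> agree -> bravo
i=5: L=alpha, R=delta=BASE -> take LEFT -> alpha
i=6: L=bravo R=bravo -> agree -> bravo
i=7: L=alpha R=alpha -> agree -> alpha
Conflict count: 0

Answer: 0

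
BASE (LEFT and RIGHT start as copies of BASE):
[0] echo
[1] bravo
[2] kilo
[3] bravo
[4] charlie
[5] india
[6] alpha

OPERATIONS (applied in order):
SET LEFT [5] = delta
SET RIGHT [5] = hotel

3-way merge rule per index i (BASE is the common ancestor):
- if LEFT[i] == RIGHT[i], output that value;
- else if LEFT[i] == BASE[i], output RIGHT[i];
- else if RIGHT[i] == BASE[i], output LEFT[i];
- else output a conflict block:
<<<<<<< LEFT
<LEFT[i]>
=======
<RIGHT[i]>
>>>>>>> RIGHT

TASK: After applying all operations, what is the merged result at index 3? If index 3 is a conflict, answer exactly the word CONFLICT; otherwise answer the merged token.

Final LEFT:  [echo, bravo, kilo, bravo, charlie, delta, alpha]
Final RIGHT: [echo, bravo, kilo, bravo, charlie, hotel, alpha]
i=0: L=echo R=echo -> agree -> echo
i=1: L=bravo R=bravo -> agree -> bravo
i=2: L=kilo R=kilo -> agree -> kilo
i=3: L=bravo R=bravo -> agree -> bravo
i=4: L=charlie R=charlie -> agree -> charlie
i=5: BASE=india L=delta R=hotel all differ -> CONFLICT
i=6: L=alpha R=alpha -> agree -> alpha
Index 3 -> bravo

Answer: bravo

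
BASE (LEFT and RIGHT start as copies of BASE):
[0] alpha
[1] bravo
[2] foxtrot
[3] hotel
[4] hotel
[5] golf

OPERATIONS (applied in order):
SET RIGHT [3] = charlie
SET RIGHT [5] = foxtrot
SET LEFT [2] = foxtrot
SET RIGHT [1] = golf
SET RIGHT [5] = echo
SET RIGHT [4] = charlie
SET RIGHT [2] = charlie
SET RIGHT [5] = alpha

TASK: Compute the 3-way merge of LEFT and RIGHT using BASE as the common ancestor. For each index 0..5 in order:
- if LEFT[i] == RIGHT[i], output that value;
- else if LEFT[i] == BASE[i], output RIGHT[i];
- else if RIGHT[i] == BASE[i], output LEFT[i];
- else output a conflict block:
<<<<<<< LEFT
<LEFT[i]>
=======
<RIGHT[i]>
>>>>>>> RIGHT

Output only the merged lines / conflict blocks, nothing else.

Final LEFT:  [alpha, bravo, foxtrot, hotel, hotel, golf]
Final RIGHT: [alpha, golf, charlie, charlie, charlie, alpha]
i=0: L=alpha R=alpha -> agree -> alpha
i=1: L=bravo=BASE, R=golf -> take RIGHT -> golf
i=2: L=foxtrot=BASE, R=charlie -> take RIGHT -> charlie
i=3: L=hotel=BASE, R=charlie -> take RIGHT -> charlie
i=4: L=hotel=BASE, R=charlie -> take RIGHT -> charlie
i=5: L=golf=BASE, R=alpha -> take RIGHT -> alpha

Answer: alpha
golf
charlie
charlie
charlie
alpha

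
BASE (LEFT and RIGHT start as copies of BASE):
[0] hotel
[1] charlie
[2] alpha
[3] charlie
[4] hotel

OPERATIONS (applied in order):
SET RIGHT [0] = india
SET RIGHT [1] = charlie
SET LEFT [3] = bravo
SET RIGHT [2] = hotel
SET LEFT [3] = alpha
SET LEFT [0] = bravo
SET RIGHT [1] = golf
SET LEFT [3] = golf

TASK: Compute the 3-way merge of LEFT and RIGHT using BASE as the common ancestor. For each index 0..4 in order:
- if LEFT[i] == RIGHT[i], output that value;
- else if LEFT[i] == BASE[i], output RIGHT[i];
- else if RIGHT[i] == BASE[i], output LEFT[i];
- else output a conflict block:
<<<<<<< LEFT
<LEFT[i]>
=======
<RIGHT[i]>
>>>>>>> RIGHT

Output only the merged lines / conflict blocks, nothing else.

Answer: <<<<<<< LEFT
bravo
=======
india
>>>>>>> RIGHT
golf
hotel
golf
hotel

Derivation:
Final LEFT:  [bravo, charlie, alpha, golf, hotel]
Final RIGHT: [india, golf, hotel, charlie, hotel]
i=0: BASE=hotel L=bravo R=india all differ -> CONFLICT
i=1: L=charlie=BASE, R=golf -> take RIGHT -> golf
i=2: L=alpha=BASE, R=hotel -> take RIGHT -> hotel
i=3: L=golf, R=charlie=BASE -> take LEFT -> golf
i=4: L=hotel R=hotel -> agree -> hotel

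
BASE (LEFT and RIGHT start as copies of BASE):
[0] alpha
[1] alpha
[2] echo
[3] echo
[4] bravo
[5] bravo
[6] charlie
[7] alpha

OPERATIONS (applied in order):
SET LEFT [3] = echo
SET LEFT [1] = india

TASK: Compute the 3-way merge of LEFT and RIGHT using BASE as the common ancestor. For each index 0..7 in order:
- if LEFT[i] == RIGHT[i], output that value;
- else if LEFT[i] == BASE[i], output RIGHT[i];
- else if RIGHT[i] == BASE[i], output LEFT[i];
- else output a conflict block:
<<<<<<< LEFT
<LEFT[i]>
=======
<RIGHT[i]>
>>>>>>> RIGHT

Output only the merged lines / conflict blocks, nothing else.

Final LEFT:  [alpha, india, echo, echo, bravo, bravo, charlie, alpha]
Final RIGHT: [alpha, alpha, echo, echo, bravo, bravo, charlie, alpha]
i=0: L=alpha R=alpha -> agree -> alpha
i=1: L=india, R=alpha=BASE -> take LEFT -> india
i=2: L=echo R=echo -> agree -> echo
i=3: L=echo R=echo -> agree -> echo
i=4: L=bravo R=bravo -> agree -> bravo
i=5: L=bravo R=bravo -> agree -> bravo
i=6: L=charlie R=charlie -> agree -> charlie
i=7: L=alpha R=alpha -> agree -> alpha

Answer: alpha
india
echo
echo
bravo
bravo
charlie
alpha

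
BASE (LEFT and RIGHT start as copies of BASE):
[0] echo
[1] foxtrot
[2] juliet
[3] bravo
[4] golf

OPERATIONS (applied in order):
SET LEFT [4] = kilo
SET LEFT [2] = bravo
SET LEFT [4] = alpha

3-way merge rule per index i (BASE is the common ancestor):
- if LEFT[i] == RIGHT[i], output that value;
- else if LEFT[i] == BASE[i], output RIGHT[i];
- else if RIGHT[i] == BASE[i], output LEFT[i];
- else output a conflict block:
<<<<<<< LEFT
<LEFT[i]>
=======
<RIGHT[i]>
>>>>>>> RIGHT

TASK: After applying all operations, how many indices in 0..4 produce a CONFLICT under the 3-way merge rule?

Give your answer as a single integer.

Final LEFT:  [echo, foxtrot, bravo, bravo, alpha]
Final RIGHT: [echo, foxtrot, juliet, bravo, golf]
i=0: L=echo R=echo -> agree -> echo
i=1: L=foxtrot R=foxtrot -> agree -> foxtrot
i=2: L=bravo, R=juliet=BASE -> take LEFT -> bravo
i=3: L=bravo R=bravo -> agree -> bravo
i=4: L=alpha, R=golf=BASE -> take LEFT -> alpha
Conflict count: 0

Answer: 0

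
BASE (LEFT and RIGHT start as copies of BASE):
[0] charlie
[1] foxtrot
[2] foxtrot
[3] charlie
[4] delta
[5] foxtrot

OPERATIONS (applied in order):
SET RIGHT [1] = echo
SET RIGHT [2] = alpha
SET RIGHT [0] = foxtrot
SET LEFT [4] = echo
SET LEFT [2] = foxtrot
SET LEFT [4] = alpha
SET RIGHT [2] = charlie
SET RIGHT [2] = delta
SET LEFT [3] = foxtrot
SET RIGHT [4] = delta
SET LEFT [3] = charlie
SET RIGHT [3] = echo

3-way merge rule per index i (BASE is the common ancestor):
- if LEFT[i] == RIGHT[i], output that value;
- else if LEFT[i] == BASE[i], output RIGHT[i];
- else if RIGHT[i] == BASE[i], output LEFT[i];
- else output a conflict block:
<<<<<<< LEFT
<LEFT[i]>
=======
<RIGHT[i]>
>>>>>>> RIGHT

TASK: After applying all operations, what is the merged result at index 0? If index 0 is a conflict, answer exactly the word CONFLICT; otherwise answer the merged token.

Answer: foxtrot

Derivation:
Final LEFT:  [charlie, foxtrot, foxtrot, charlie, alpha, foxtrot]
Final RIGHT: [foxtrot, echo, delta, echo, delta, foxtrot]
i=0: L=charlie=BASE, R=foxtrot -> take RIGHT -> foxtrot
i=1: L=foxtrot=BASE, R=echo -> take RIGHT -> echo
i=2: L=foxtrot=BASE, R=delta -> take RIGHT -> delta
i=3: L=charlie=BASE, R=echo -> take RIGHT -> echo
i=4: L=alpha, R=delta=BASE -> take LEFT -> alpha
i=5: L=foxtrot R=foxtrot -> agree -> foxtrot
Index 0 -> foxtrot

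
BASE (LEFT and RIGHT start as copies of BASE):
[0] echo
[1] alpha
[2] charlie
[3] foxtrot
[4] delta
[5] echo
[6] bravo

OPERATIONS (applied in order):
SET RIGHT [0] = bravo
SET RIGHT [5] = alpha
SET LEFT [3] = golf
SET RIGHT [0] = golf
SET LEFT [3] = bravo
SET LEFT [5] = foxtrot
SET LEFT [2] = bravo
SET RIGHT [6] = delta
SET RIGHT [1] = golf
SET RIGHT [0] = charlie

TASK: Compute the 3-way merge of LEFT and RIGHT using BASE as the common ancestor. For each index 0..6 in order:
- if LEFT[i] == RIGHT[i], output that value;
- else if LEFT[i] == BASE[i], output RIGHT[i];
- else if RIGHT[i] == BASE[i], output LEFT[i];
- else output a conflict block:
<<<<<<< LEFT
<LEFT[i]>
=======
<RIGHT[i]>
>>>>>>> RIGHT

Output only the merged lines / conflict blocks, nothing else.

Final LEFT:  [echo, alpha, bravo, bravo, delta, foxtrot, bravo]
Final RIGHT: [charlie, golf, charlie, foxtrot, delta, alpha, delta]
i=0: L=echo=BASE, R=charlie -> take RIGHT -> charlie
i=1: L=alpha=BASE, R=golf -> take RIGHT -> golf
i=2: L=bravo, R=charlie=BASE -> take LEFT -> bravo
i=3: L=bravo, R=foxtrot=BASE -> take LEFT -> bravo
i=4: L=delta R=delta -> agree -> delta
i=5: BASE=echo L=foxtrot R=alpha all differ -> CONFLICT
i=6: L=bravo=BASE, R=delta -> take RIGHT -> delta

Answer: charlie
golf
bravo
bravo
delta
<<<<<<< LEFT
foxtrot
=======
alpha
>>>>>>> RIGHT
delta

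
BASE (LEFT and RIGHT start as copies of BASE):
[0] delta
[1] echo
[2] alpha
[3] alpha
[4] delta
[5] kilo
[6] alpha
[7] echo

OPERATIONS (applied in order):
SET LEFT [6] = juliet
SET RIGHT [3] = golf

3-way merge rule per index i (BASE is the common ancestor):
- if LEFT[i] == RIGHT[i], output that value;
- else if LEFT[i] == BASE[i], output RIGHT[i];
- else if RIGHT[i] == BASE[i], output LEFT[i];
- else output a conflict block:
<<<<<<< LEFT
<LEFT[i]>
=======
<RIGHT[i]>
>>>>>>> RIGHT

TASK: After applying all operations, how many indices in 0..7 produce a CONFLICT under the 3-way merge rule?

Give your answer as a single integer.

Answer: 0

Derivation:
Final LEFT:  [delta, echo, alpha, alpha, delta, kilo, juliet, echo]
Final RIGHT: [delta, echo, alpha, golf, delta, kilo, alpha, echo]
i=0: L=delta R=delta -> agree -> delta
i=1: L=echo R=echo -> agree -> echo
i=2: L=alpha R=alpha -> agree -> alpha
i=3: L=alpha=BASE, R=golf -> take RIGHT -> golf
i=4: L=delta R=delta -> agree -> delta
i=5: L=kilo R=kilo -> agree -> kilo
i=6: L=juliet, R=alpha=BASE -> take LEFT -> juliet
i=7: L=echo R=echo -> agree -> echo
Conflict count: 0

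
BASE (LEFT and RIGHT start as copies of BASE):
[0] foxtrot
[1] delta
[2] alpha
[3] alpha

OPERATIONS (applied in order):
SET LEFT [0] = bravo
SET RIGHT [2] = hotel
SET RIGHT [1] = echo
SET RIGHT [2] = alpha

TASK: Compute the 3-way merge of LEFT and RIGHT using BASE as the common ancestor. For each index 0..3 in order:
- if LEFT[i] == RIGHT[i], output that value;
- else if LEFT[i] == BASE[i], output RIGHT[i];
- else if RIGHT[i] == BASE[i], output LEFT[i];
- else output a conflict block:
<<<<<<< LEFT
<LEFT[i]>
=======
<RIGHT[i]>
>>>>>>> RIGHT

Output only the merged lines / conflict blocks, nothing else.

Final LEFT:  [bravo, delta, alpha, alpha]
Final RIGHT: [foxtrot, echo, alpha, alpha]
i=0: L=bravo, R=foxtrot=BASE -> take LEFT -> bravo
i=1: L=delta=BASE, R=echo -> take RIGHT -> echo
i=2: L=alpha R=alpha -> agree -> alpha
i=3: L=alpha R=alpha -> agree -> alpha

Answer: bravo
echo
alpha
alpha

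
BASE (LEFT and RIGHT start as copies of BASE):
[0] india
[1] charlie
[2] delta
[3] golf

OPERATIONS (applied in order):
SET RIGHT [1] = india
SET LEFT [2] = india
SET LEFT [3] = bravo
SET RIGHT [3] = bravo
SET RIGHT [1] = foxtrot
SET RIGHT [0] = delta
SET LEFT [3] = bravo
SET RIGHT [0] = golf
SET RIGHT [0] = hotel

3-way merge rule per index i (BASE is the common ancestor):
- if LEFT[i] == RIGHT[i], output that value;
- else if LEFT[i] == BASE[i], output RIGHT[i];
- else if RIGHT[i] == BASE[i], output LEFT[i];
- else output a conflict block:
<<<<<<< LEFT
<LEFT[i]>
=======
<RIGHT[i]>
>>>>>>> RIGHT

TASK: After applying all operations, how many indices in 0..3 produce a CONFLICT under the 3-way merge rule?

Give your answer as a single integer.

Answer: 0

Derivation:
Final LEFT:  [india, charlie, india, bravo]
Final RIGHT: [hotel, foxtrot, delta, bravo]
i=0: L=india=BASE, R=hotel -> take RIGHT -> hotel
i=1: L=charlie=BASE, R=foxtrot -> take RIGHT -> foxtrot
i=2: L=india, R=delta=BASE -> take LEFT -> india
i=3: L=bravo R=bravo -> agree -> bravo
Conflict count: 0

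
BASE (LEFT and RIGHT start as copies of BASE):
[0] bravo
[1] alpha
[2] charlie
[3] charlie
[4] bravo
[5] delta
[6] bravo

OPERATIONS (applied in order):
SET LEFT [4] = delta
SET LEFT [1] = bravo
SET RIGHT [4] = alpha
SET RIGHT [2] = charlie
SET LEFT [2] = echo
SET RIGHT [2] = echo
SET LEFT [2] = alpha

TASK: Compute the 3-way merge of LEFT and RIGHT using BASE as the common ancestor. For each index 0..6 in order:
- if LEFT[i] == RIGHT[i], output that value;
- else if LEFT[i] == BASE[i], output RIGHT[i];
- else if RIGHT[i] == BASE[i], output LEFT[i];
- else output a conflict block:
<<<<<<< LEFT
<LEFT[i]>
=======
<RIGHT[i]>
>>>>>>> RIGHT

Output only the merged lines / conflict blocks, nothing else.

Final LEFT:  [bravo, bravo, alpha, charlie, delta, delta, bravo]
Final RIGHT: [bravo, alpha, echo, charlie, alpha, delta, bravo]
i=0: L=bravo R=bravo -> agree -> bravo
i=1: L=bravo, R=alpha=BASE -> take LEFT -> bravo
i=2: BASE=charlie L=alpha R=echo all differ -> CONFLICT
i=3: L=charlie R=charlie -> agree -> charlie
i=4: BASE=bravo L=delta R=alpha all differ -> CONFLICT
i=5: L=delta R=delta -> agree -> delta
i=6: L=bravo R=bravo -> agree -> bravo

Answer: bravo
bravo
<<<<<<< LEFT
alpha
=======
echo
>>>>>>> RIGHT
charlie
<<<<<<< LEFT
delta
=======
alpha
>>>>>>> RIGHT
delta
bravo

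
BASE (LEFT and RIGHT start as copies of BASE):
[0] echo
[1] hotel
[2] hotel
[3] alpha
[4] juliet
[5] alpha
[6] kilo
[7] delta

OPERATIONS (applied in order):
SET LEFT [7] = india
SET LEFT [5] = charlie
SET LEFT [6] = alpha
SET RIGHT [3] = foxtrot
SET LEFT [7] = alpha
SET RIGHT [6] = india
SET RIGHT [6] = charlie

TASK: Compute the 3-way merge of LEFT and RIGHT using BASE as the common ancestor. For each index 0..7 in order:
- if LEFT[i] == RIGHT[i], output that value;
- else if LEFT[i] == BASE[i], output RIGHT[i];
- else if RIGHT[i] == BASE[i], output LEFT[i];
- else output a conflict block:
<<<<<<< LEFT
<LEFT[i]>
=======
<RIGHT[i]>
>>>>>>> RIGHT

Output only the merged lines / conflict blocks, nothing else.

Answer: echo
hotel
hotel
foxtrot
juliet
charlie
<<<<<<< LEFT
alpha
=======
charlie
>>>>>>> RIGHT
alpha

Derivation:
Final LEFT:  [echo, hotel, hotel, alpha, juliet, charlie, alpha, alpha]
Final RIGHT: [echo, hotel, hotel, foxtrot, juliet, alpha, charlie, delta]
i=0: L=echo R=echo -> agree -> echo
i=1: L=hotel R=hotel -> agree -> hotel
i=2: L=hotel R=hotel -> agree -> hotel
i=3: L=alpha=BASE, R=foxtrot -> take RIGHT -> foxtrot
i=4: L=juliet R=juliet -> agree -> juliet
i=5: L=charlie, R=alpha=BASE -> take LEFT -> charlie
i=6: BASE=kilo L=alpha R=charlie all differ -> CONFLICT
i=7: L=alpha, R=delta=BASE -> take LEFT -> alpha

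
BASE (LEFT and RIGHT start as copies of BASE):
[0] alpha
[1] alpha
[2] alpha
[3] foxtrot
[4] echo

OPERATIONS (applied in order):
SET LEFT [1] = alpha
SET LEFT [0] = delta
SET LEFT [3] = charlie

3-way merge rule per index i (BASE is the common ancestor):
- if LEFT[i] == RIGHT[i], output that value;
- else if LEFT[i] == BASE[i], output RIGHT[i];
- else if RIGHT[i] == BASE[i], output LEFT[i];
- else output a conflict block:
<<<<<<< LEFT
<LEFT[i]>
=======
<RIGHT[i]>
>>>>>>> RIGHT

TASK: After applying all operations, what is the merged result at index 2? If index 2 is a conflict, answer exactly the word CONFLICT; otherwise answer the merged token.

Final LEFT:  [delta, alpha, alpha, charlie, echo]
Final RIGHT: [alpha, alpha, alpha, foxtrot, echo]
i=0: L=delta, R=alpha=BASE -> take LEFT -> delta
i=1: L=alpha R=alpha -> agree -> alpha
i=2: L=alpha R=alpha -> agree -> alpha
i=3: L=charlie, R=foxtrot=BASE -> take LEFT -> charlie
i=4: L=echo R=echo -> agree -> echo
Index 2 -> alpha

Answer: alpha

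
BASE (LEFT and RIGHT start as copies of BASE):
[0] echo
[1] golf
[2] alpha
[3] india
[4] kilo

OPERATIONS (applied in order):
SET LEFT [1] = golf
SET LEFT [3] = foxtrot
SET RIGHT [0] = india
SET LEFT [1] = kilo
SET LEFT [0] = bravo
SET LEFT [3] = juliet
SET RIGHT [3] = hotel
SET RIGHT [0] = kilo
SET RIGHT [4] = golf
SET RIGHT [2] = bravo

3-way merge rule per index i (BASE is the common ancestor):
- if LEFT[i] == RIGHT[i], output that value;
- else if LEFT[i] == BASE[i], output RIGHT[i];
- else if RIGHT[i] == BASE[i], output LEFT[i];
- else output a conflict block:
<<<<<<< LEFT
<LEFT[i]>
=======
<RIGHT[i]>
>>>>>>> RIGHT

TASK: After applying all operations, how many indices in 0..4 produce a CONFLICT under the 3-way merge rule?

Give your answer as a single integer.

Final LEFT:  [bravo, kilo, alpha, juliet, kilo]
Final RIGHT: [kilo, golf, bravo, hotel, golf]
i=0: BASE=echo L=bravo R=kilo all differ -> CONFLICT
i=1: L=kilo, R=golf=BASE -> take LEFT -> kilo
i=2: L=alpha=BASE, R=bravo -> take RIGHT -> bravo
i=3: BASE=india L=juliet R=hotel all differ -> CONFLICT
i=4: L=kilo=BASE, R=golf -> take RIGHT -> golf
Conflict count: 2

Answer: 2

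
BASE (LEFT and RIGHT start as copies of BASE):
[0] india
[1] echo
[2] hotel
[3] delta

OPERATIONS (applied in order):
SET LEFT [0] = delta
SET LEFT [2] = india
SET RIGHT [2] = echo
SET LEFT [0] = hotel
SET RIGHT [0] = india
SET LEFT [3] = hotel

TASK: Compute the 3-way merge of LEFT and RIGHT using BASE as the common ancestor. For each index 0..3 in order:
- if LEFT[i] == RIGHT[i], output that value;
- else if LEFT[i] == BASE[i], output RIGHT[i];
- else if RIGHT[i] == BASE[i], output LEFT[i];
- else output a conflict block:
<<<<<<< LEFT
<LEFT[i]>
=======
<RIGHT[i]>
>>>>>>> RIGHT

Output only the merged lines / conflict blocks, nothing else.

Answer: hotel
echo
<<<<<<< LEFT
india
=======
echo
>>>>>>> RIGHT
hotel

Derivation:
Final LEFT:  [hotel, echo, india, hotel]
Final RIGHT: [india, echo, echo, delta]
i=0: L=hotel, R=india=BASE -> take LEFT -> hotel
i=1: L=echo R=echo -> agree -> echo
i=2: BASE=hotel L=india R=echo all differ -> CONFLICT
i=3: L=hotel, R=delta=BASE -> take LEFT -> hotel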